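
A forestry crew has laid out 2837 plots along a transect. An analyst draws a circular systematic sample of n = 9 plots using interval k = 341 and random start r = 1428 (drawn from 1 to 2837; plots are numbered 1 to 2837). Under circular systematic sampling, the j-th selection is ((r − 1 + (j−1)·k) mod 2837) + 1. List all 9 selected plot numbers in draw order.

1428, 1769, 2110, 2451, 2792, 296, 637, 978, 1319

Selection 1: 1428
Selection 2: 1428 + 341 = 1769
Selection 3: 1769 + 341 = 2110
Selection 4: 2110 + 341 = 2451
Selection 5: 2451 + 341 = 2792
Selection 6: 2792 + 341 = 3133 → 3133 − 2837 = 296
Selection 7: 296 + 341 = 637
Selection 8: 637 + 341 = 978
Selection 9: 978 + 341 = 1319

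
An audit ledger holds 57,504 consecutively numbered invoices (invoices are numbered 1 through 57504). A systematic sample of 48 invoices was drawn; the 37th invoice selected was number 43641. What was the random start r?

k = 57504/48 = 1198
r = 43641 − (37−1)×1198 = 43641 − 43128 = 513

513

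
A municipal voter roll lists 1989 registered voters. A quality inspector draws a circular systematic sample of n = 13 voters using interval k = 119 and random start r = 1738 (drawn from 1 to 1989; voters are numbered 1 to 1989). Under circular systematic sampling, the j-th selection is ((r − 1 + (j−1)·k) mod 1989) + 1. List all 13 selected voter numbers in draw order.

1738, 1857, 1976, 106, 225, 344, 463, 582, 701, 820, 939, 1058, 1177

Selection 1: 1738
Selection 2: 1738 + 119 = 1857
Selection 3: 1857 + 119 = 1976
Selection 4: 1976 + 119 = 2095 → 2095 − 1989 = 106
Selection 5: 106 + 119 = 225
Selection 6: 225 + 119 = 344
Selection 7: 344 + 119 = 463
Selection 8: 463 + 119 = 582
Selection 9: 582 + 119 = 701
Selection 10: 701 + 119 = 820
Selection 11: 820 + 119 = 939
Selection 12: 939 + 119 = 1058
Selection 13: 1058 + 119 = 1177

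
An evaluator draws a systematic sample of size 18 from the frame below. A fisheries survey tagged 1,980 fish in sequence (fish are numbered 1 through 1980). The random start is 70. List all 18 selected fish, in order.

70, 180, 290, 400, 510, 620, 730, 840, 950, 1060, 1170, 1280, 1390, 1500, 1610, 1720, 1830, 1940

k = N/n = 1980/18 = 110
fish 1: 70
fish 2: 70 + 110 = 180
fish 3: 180 + 110 = 290
fish 4: 290 + 110 = 400
fish 5: 400 + 110 = 510
fish 6: 510 + 110 = 620
fish 7: 620 + 110 = 730
fish 8: 730 + 110 = 840
fish 9: 840 + 110 = 950
fish 10: 950 + 110 = 1060
fish 11: 1060 + 110 = 1170
fish 12: 1170 + 110 = 1280
fish 13: 1280 + 110 = 1390
fish 14: 1390 + 110 = 1500
fish 15: 1500 + 110 = 1610
fish 16: 1610 + 110 = 1720
fish 17: 1720 + 110 = 1830
fish 18: 1830 + 110 = 1940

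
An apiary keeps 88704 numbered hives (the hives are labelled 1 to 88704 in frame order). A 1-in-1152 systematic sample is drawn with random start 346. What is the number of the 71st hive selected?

80986

k = 1152
71st selection = r + (71−1)·k = 346 + 70×1152 = 346 + 80640 = 80986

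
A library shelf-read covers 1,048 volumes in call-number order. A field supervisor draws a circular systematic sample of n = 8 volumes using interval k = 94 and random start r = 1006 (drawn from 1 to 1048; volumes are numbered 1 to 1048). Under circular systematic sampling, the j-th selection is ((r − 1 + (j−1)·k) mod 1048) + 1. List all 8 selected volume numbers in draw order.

Selection 1: 1006
Selection 2: 1006 + 94 = 1100 → 1100 − 1048 = 52
Selection 3: 52 + 94 = 146
Selection 4: 146 + 94 = 240
Selection 5: 240 + 94 = 334
Selection 6: 334 + 94 = 428
Selection 7: 428 + 94 = 522
Selection 8: 522 + 94 = 616

1006, 52, 146, 240, 334, 428, 522, 616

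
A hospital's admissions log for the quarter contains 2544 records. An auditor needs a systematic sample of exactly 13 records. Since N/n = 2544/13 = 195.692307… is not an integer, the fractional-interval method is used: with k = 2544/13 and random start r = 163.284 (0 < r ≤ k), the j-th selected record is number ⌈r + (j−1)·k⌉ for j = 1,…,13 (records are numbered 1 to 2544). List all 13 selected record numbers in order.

j=1: r + 0k = 163.284 → ⌈·⌉ = 164
j=2: r + 1k = 358.976307… → ⌈·⌉ = 359
j=3: r + 2k = 554.668615… → ⌈·⌉ = 555
j=4: r + 3k = 750.360923… → ⌈·⌉ = 751
j=5: r + 4k = 946.053230… → ⌈·⌉ = 947
j=6: r + 5k = 1141.745538… → ⌈·⌉ = 1142
j=7: r + 6k = 1337.437846… → ⌈·⌉ = 1338
j=8: r + 7k = 1533.130153… → ⌈·⌉ = 1534
j=9: r + 8k = 1728.822461… → ⌈·⌉ = 1729
j=10: r + 9k = 1924.514769… → ⌈·⌉ = 1925
j=11: r + 10k = 2120.207076… → ⌈·⌉ = 2121
j=12: r + 11k = 2315.899384… → ⌈·⌉ = 2316
j=13: r + 12k = 2511.591692… → ⌈·⌉ = 2512

164, 359, 555, 751, 947, 1142, 1338, 1534, 1729, 1925, 2121, 2316, 2512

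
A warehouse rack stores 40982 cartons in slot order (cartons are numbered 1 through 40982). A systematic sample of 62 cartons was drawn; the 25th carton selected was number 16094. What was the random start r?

230

k = 40982/62 = 661
r = 16094 − (25−1)×661 = 16094 − 15864 = 230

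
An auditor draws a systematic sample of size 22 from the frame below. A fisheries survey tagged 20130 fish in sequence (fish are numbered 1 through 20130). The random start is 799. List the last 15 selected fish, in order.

k = N/n = 20130/22 = 915
8th selection = 799 + 7×915 = 7204
9th: 7204 + 915 = 8119
10th: 8119 + 915 = 9034
11th: 9034 + 915 = 9949
12th: 9949 + 915 = 10864
13th: 10864 + 915 = 11779
14th: 11779 + 915 = 12694
15th: 12694 + 915 = 13609
16th: 13609 + 915 = 14524
17th: 14524 + 915 = 15439
18th: 15439 + 915 = 16354
19th: 16354 + 915 = 17269
20th: 17269 + 915 = 18184
21st: 18184 + 915 = 19099
22nd: 19099 + 915 = 20014

7204, 8119, 9034, 9949, 10864, 11779, 12694, 13609, 14524, 15439, 16354, 17269, 18184, 19099, 20014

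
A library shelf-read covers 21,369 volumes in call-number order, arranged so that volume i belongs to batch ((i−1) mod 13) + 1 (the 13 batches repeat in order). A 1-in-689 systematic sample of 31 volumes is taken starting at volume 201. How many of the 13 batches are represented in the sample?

1

Consecutive selections differ by k = 689, so their batch numbers differ by 689 mod 13 = 0.
gcd(689, 13) = 13, so the sample visits 13/13 = 1 distinct residues mod 13.
Start 201 is batch 6; the batches hit are 6.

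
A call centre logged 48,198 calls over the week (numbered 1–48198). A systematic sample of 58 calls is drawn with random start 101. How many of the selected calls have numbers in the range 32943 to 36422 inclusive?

4

k = 48198/58 = 831
First selection ≥ 32943: 101 + ⌈(32943−101)/831⌉·831 = 101 + 40×831 = 33341
Last selection ≤ 36422: 101 + ⌊(36422−101)/831⌋·831 = 101 + 43×831 = 35834
Count = 43 − 40 + 1 = 4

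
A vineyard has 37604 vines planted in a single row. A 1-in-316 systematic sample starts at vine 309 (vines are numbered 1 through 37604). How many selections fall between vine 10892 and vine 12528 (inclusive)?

k = 316
First selection ≥ 10892: 309 + ⌈(10892−309)/316⌉·316 = 309 + 34×316 = 11053
Last selection ≤ 12528: 309 + ⌊(12528−309)/316⌋·316 = 309 + 38×316 = 12317
Count = 38 − 34 + 1 = 5

5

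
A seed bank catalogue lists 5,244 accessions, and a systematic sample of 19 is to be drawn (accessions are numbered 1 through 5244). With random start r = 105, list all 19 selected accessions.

105, 381, 657, 933, 1209, 1485, 1761, 2037, 2313, 2589, 2865, 3141, 3417, 3693, 3969, 4245, 4521, 4797, 5073

k = N/n = 5244/19 = 276
accession 1: 105
accession 2: 105 + 276 = 381
accession 3: 381 + 276 = 657
accession 4: 657 + 276 = 933
accession 5: 933 + 276 = 1209
accession 6: 1209 + 276 = 1485
accession 7: 1485 + 276 = 1761
accession 8: 1761 + 276 = 2037
accession 9: 2037 + 276 = 2313
accession 10: 2313 + 276 = 2589
accession 11: 2589 + 276 = 2865
accession 12: 2865 + 276 = 3141
accession 13: 3141 + 276 = 3417
accession 14: 3417 + 276 = 3693
accession 15: 3693 + 276 = 3969
accession 16: 3969 + 276 = 4245
accession 17: 4245 + 276 = 4521
accession 18: 4521 + 276 = 4797
accession 19: 4797 + 276 = 5073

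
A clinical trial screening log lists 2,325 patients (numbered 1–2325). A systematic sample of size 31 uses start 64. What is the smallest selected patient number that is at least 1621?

k = 2325/31 = 75
Steps past start: ⌈(1621 − 64)/75⌉ = ⌈1557/75⌉ = 21
Selected patient: 64 + 21×75 = 1639

1639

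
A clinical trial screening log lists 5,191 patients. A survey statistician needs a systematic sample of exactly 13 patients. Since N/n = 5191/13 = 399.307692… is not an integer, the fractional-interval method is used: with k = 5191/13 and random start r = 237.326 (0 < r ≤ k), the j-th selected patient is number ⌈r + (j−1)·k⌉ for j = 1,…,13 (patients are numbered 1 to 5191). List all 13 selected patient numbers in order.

238, 637, 1036, 1436, 1835, 2234, 2634, 3033, 3432, 3832, 4231, 4630, 5030

j=1: r + 0k = 237.326 → ⌈·⌉ = 238
j=2: r + 1k = 636.633692… → ⌈·⌉ = 637
j=3: r + 2k = 1035.941384… → ⌈·⌉ = 1036
j=4: r + 3k = 1435.249076… → ⌈·⌉ = 1436
j=5: r + 4k = 1834.556769… → ⌈·⌉ = 1835
j=6: r + 5k = 2233.864461… → ⌈·⌉ = 2234
j=7: r + 6k = 2633.172153… → ⌈·⌉ = 2634
j=8: r + 7k = 3032.479846… → ⌈·⌉ = 3033
j=9: r + 8k = 3431.787538… → ⌈·⌉ = 3432
j=10: r + 9k = 3831.095230… → ⌈·⌉ = 3832
j=11: r + 10k = 4230.402923… → ⌈·⌉ = 4231
j=12: r + 11k = 4629.710615… → ⌈·⌉ = 4630
j=13: r + 12k = 5029.018307… → ⌈·⌉ = 5030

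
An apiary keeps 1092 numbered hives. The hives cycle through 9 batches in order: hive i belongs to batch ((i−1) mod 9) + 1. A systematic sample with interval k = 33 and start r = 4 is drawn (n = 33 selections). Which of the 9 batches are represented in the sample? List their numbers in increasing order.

Consecutive selections differ by k = 33, so their batch numbers differ by 33 mod 9 = 6.
gcd(33, 9) = 3, so the sample visits 9/3 = 3 distinct residues mod 9.
Start 4 is batch 4; the batches hit are 1, 4, 7.

1, 4, 7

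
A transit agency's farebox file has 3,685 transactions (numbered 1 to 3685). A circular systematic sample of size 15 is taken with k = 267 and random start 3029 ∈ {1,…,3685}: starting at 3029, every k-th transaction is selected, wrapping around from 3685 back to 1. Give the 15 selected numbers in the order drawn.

3029, 3296, 3563, 145, 412, 679, 946, 1213, 1480, 1747, 2014, 2281, 2548, 2815, 3082

Selection 1: 3029
Selection 2: 3029 + 267 = 3296
Selection 3: 3296 + 267 = 3563
Selection 4: 3563 + 267 = 3830 → 3830 − 3685 = 145
Selection 5: 145 + 267 = 412
Selection 6: 412 + 267 = 679
Selection 7: 679 + 267 = 946
Selection 8: 946 + 267 = 1213
Selection 9: 1213 + 267 = 1480
Selection 10: 1480 + 267 = 1747
Selection 11: 1747 + 267 = 2014
Selection 12: 2014 + 267 = 2281
Selection 13: 2281 + 267 = 2548
Selection 14: 2548 + 267 = 2815
Selection 15: 2815 + 267 = 3082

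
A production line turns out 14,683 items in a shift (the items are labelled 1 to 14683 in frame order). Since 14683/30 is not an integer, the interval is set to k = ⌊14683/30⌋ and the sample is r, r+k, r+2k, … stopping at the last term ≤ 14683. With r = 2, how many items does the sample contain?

31

k = ⌊14683/30⌋ = 489
Achieved size = ⌊(14683 − 2)/489⌋ + 1 = ⌊14681/489⌋ + 1 = 30 + 1 = 31
(last selection: 2 + 30×489 = 14672 ≤ 14683; next would be 15161 > 14683)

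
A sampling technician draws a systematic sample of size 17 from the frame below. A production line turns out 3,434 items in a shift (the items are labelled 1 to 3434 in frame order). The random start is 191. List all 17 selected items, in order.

191, 393, 595, 797, 999, 1201, 1403, 1605, 1807, 2009, 2211, 2413, 2615, 2817, 3019, 3221, 3423

k = N/n = 3434/17 = 202
item 1: 191
item 2: 191 + 202 = 393
item 3: 393 + 202 = 595
item 4: 595 + 202 = 797
item 5: 797 + 202 = 999
item 6: 999 + 202 = 1201
item 7: 1201 + 202 = 1403
item 8: 1403 + 202 = 1605
item 9: 1605 + 202 = 1807
item 10: 1807 + 202 = 2009
item 11: 2009 + 202 = 2211
item 12: 2211 + 202 = 2413
item 13: 2413 + 202 = 2615
item 14: 2615 + 202 = 2817
item 15: 2817 + 202 = 3019
item 16: 3019 + 202 = 3221
item 17: 3221 + 202 = 3423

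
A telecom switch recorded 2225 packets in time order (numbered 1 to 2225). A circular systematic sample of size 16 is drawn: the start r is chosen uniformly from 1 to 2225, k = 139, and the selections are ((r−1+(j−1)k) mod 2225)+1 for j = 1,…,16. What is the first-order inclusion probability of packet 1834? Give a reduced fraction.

16/2225

For each position j, as r ranges over 1…2225 the j-th selection hits every packet exactly once, so packet 1834 is selected for exactly 16 of the 2225 starts.
Inclusion probability = 16/2225.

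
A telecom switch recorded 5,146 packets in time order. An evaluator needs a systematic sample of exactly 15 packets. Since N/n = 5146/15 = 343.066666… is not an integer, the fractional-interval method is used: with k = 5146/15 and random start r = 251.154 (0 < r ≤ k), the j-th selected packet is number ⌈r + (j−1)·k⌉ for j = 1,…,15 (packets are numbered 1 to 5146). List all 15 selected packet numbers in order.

j=1: r + 0k = 251.154 → ⌈·⌉ = 252
j=2: r + 1k = 594.220666… → ⌈·⌉ = 595
j=3: r + 2k = 937.287333… → ⌈·⌉ = 938
j=4: r + 3k = 1280.354 → ⌈·⌉ = 1281
j=5: r + 4k = 1623.420666… → ⌈·⌉ = 1624
j=6: r + 5k = 1966.487333… → ⌈·⌉ = 1967
j=7: r + 6k = 2309.554 → ⌈·⌉ = 2310
j=8: r + 7k = 2652.620666… → ⌈·⌉ = 2653
j=9: r + 8k = 2995.687333… → ⌈·⌉ = 2996
j=10: r + 9k = 3338.754 → ⌈·⌉ = 3339
j=11: r + 10k = 3681.820666… → ⌈·⌉ = 3682
j=12: r + 11k = 4024.887333… → ⌈·⌉ = 4025
j=13: r + 12k = 4367.954 → ⌈·⌉ = 4368
j=14: r + 13k = 4711.020666… → ⌈·⌉ = 4712
j=15: r + 14k = 5054.087333… → ⌈·⌉ = 5055

252, 595, 938, 1281, 1624, 1967, 2310, 2653, 2996, 3339, 3682, 4025, 4368, 4712, 5055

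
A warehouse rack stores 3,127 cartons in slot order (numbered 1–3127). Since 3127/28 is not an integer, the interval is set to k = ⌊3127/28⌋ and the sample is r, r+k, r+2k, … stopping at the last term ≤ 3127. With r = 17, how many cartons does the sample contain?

k = ⌊3127/28⌋ = 111
Achieved size = ⌊(3127 − 17)/111⌋ + 1 = ⌊3110/111⌋ + 1 = 28 + 1 = 29
(last selection: 17 + 28×111 = 3125 ≤ 3127; next would be 3236 > 3127)

29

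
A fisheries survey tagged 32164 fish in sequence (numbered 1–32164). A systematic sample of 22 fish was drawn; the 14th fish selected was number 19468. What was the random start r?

k = 32164/22 = 1462
r = 19468 − (14−1)×1462 = 19468 − 19006 = 462

462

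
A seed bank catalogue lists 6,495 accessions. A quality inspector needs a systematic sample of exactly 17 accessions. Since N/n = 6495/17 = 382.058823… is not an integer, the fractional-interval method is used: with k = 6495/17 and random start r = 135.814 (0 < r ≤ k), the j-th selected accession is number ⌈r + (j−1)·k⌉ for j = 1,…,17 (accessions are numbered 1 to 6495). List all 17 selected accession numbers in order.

j=1: r + 0k = 135.814 → ⌈·⌉ = 136
j=2: r + 1k = 517.872823… → ⌈·⌉ = 518
j=3: r + 2k = 899.931647… → ⌈·⌉ = 900
j=4: r + 3k = 1281.990470… → ⌈·⌉ = 1282
j=5: r + 4k = 1664.049294… → ⌈·⌉ = 1665
j=6: r + 5k = 2046.108117… → ⌈·⌉ = 2047
j=7: r + 6k = 2428.166941… → ⌈·⌉ = 2429
j=8: r + 7k = 2810.225764… → ⌈·⌉ = 2811
j=9: r + 8k = 3192.284588… → ⌈·⌉ = 3193
j=10: r + 9k = 3574.343411… → ⌈·⌉ = 3575
j=11: r + 10k = 3956.402235… → ⌈·⌉ = 3957
j=12: r + 11k = 4338.461058… → ⌈·⌉ = 4339
j=13: r + 12k = 4720.519882… → ⌈·⌉ = 4721
j=14: r + 13k = 5102.578705… → ⌈·⌉ = 5103
j=15: r + 14k = 5484.637529… → ⌈·⌉ = 5485
j=16: r + 15k = 5866.696352… → ⌈·⌉ = 5867
j=17: r + 16k = 6248.755176… → ⌈·⌉ = 6249

136, 518, 900, 1282, 1665, 2047, 2429, 2811, 3193, 3575, 3957, 4339, 4721, 5103, 5485, 5867, 6249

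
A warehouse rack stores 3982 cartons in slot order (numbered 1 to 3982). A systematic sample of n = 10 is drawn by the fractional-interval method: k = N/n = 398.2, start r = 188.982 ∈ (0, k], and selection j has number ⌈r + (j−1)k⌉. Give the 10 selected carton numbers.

189, 588, 986, 1384, 1782, 2180, 2579, 2977, 3375, 3773

j=1: r + 0k = 188.982 → ⌈·⌉ = 189
j=2: r + 1k = 587.182 → ⌈·⌉ = 588
j=3: r + 2k = 985.382 → ⌈·⌉ = 986
j=4: r + 3k = 1383.582 → ⌈·⌉ = 1384
j=5: r + 4k = 1781.782 → ⌈·⌉ = 1782
j=6: r + 5k = 2179.982 → ⌈·⌉ = 2180
j=7: r + 6k = 2578.182 → ⌈·⌉ = 2579
j=8: r + 7k = 2976.382 → ⌈·⌉ = 2977
j=9: r + 8k = 3374.582 → ⌈·⌉ = 3375
j=10: r + 9k = 3772.782 → ⌈·⌉ = 3773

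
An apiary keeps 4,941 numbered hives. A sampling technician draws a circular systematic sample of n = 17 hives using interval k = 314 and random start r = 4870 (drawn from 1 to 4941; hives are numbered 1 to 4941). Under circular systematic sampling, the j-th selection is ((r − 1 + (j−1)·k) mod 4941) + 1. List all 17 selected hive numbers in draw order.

4870, 243, 557, 871, 1185, 1499, 1813, 2127, 2441, 2755, 3069, 3383, 3697, 4011, 4325, 4639, 12

Selection 1: 4870
Selection 2: 4870 + 314 = 5184 → 5184 − 4941 = 243
Selection 3: 243 + 314 = 557
Selection 4: 557 + 314 = 871
Selection 5: 871 + 314 = 1185
Selection 6: 1185 + 314 = 1499
Selection 7: 1499 + 314 = 1813
Selection 8: 1813 + 314 = 2127
Selection 9: 2127 + 314 = 2441
Selection 10: 2441 + 314 = 2755
Selection 11: 2755 + 314 = 3069
Selection 12: 3069 + 314 = 3383
Selection 13: 3383 + 314 = 3697
Selection 14: 3697 + 314 = 4011
Selection 15: 4011 + 314 = 4325
Selection 16: 4325 + 314 = 4639
Selection 17: 4639 + 314 = 4953 → 4953 − 4941 = 12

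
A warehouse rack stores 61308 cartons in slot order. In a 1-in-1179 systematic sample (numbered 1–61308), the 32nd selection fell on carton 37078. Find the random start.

k = 1179
r = 37078 − (32−1)×1179 = 37078 − 36549 = 529

529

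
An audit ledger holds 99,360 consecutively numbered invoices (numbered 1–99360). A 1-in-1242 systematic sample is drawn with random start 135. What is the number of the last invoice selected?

k = 1242
80th selection = r + (80−1)·k = 135 + 79×1242 = 135 + 98118 = 98253

98253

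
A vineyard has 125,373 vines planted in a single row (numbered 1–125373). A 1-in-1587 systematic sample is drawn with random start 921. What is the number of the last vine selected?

k = 1587
79th selection = r + (79−1)·k = 921 + 78×1587 = 921 + 123786 = 124707

124707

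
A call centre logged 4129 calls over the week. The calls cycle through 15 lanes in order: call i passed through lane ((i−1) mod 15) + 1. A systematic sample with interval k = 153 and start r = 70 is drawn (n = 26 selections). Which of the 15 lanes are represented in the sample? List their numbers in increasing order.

1, 4, 7, 10, 13

Consecutive selections differ by k = 153, so their lane numbers differ by 153 mod 15 = 3.
gcd(153, 15) = 3, so the sample visits 15/3 = 5 distinct residues mod 15.
Start 70 is lane 10; the lanes hit are 1, 4, 7, 10, 13.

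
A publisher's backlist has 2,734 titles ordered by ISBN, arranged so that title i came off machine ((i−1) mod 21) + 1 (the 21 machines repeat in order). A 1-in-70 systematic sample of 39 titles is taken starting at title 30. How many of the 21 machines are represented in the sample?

Consecutive selections differ by k = 70, so their machine numbers differ by 70 mod 21 = 7.
gcd(70, 21) = 7, so the sample visits 21/7 = 3 distinct residues mod 21.
Start 30 is machine 9; the machines hit are 2, 9, 16.

3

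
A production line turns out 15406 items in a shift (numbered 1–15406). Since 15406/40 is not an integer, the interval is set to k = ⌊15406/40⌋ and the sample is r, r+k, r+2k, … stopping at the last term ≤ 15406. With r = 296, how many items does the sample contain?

40

k = ⌊15406/40⌋ = 385
Achieved size = ⌊(15406 − 296)/385⌋ + 1 = ⌊15110/385⌋ + 1 = 39 + 1 = 40
(last selection: 296 + 39×385 = 15311 ≤ 15406; next would be 15696 > 15406)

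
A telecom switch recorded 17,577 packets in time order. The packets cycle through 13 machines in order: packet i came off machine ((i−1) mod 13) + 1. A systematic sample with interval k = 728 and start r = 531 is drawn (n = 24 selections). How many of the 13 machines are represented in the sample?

1

Consecutive selections differ by k = 728, so their machine numbers differ by 728 mod 13 = 0.
gcd(728, 13) = 13, so the sample visits 13/13 = 1 distinct residues mod 13.
Start 531 is machine 11; the machines hit are 11.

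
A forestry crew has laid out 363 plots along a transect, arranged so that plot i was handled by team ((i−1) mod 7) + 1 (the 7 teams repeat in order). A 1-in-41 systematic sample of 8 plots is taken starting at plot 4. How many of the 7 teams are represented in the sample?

Consecutive selections differ by k = 41, so their team numbers differ by 41 mod 7 = 6.
gcd(41, 7) = 1, so the sample visits 7/1 = 7 distinct residues mod 7.
Start 4 is team 4; the teams hit are 1, 2, 3, 4, 5, 6, 7.

7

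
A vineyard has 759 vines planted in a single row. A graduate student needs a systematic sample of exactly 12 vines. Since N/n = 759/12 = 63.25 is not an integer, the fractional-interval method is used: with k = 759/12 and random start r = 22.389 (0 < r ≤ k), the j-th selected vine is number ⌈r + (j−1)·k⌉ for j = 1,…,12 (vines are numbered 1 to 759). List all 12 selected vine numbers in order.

23, 86, 149, 213, 276, 339, 402, 466, 529, 592, 655, 719

j=1: r + 0k = 22.389 → ⌈·⌉ = 23
j=2: r + 1k = 85.639 → ⌈·⌉ = 86
j=3: r + 2k = 148.889 → ⌈·⌉ = 149
j=4: r + 3k = 212.139 → ⌈·⌉ = 213
j=5: r + 4k = 275.389 → ⌈·⌉ = 276
j=6: r + 5k = 338.639 → ⌈·⌉ = 339
j=7: r + 6k = 401.889 → ⌈·⌉ = 402
j=8: r + 7k = 465.139 → ⌈·⌉ = 466
j=9: r + 8k = 528.389 → ⌈·⌉ = 529
j=10: r + 9k = 591.639 → ⌈·⌉ = 592
j=11: r + 10k = 654.889 → ⌈·⌉ = 655
j=12: r + 11k = 718.139 → ⌈·⌉ = 719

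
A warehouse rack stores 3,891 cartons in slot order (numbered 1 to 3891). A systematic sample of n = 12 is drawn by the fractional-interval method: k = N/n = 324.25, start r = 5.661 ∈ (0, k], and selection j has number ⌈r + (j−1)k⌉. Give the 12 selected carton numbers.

j=1: r + 0k = 5.661 → ⌈·⌉ = 6
j=2: r + 1k = 329.911 → ⌈·⌉ = 330
j=3: r + 2k = 654.161 → ⌈·⌉ = 655
j=4: r + 3k = 978.411 → ⌈·⌉ = 979
j=5: r + 4k = 1302.661 → ⌈·⌉ = 1303
j=6: r + 5k = 1626.911 → ⌈·⌉ = 1627
j=7: r + 6k = 1951.161 → ⌈·⌉ = 1952
j=8: r + 7k = 2275.411 → ⌈·⌉ = 2276
j=9: r + 8k = 2599.661 → ⌈·⌉ = 2600
j=10: r + 9k = 2923.911 → ⌈·⌉ = 2924
j=11: r + 10k = 3248.161 → ⌈·⌉ = 3249
j=12: r + 11k = 3572.411 → ⌈·⌉ = 3573

6, 330, 655, 979, 1303, 1627, 1952, 2276, 2600, 2924, 3249, 3573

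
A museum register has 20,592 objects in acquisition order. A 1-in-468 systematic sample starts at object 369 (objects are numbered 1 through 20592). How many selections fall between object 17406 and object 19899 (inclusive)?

5

k = 468
First selection ≥ 17406: 369 + ⌈(17406−369)/468⌉·468 = 369 + 37×468 = 17685
Last selection ≤ 19899: 369 + ⌊(19899−369)/468⌋·468 = 369 + 41×468 = 19557
Count = 41 − 37 + 1 = 5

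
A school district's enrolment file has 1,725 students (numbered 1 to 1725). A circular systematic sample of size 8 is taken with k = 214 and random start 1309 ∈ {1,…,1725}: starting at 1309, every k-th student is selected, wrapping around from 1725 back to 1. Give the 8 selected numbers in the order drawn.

1309, 1523, 12, 226, 440, 654, 868, 1082

Selection 1: 1309
Selection 2: 1309 + 214 = 1523
Selection 3: 1523 + 214 = 1737 → 1737 − 1725 = 12
Selection 4: 12 + 214 = 226
Selection 5: 226 + 214 = 440
Selection 6: 440 + 214 = 654
Selection 7: 654 + 214 = 868
Selection 8: 868 + 214 = 1082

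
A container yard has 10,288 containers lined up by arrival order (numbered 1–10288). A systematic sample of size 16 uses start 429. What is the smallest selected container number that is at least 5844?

6216

k = 10288/16 = 643
Steps past start: ⌈(5844 − 429)/643⌉ = ⌈5415/643⌉ = 9
Selected container: 429 + 9×643 = 6216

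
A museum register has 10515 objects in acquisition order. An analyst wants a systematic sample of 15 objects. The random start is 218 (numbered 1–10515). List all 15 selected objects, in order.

k = N/n = 10515/15 = 701
object 1: 218
object 2: 218 + 701 = 919
object 3: 919 + 701 = 1620
object 4: 1620 + 701 = 2321
object 5: 2321 + 701 = 3022
object 6: 3022 + 701 = 3723
object 7: 3723 + 701 = 4424
object 8: 4424 + 701 = 5125
object 9: 5125 + 701 = 5826
object 10: 5826 + 701 = 6527
object 11: 6527 + 701 = 7228
object 12: 7228 + 701 = 7929
object 13: 7929 + 701 = 8630
object 14: 8630 + 701 = 9331
object 15: 9331 + 701 = 10032

218, 919, 1620, 2321, 3022, 3723, 4424, 5125, 5826, 6527, 7228, 7929, 8630, 9331, 10032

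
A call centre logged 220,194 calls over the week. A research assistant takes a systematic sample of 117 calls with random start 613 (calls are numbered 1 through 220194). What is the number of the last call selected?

k = 220194/117 = 1882
117th selection = r + (117−1)·k = 613 + 116×1882 = 613 + 218312 = 218925

218925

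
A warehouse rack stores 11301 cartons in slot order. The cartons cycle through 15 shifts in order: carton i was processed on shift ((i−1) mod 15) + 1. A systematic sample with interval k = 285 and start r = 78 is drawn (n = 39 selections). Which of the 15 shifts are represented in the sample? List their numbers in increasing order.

3

Consecutive selections differ by k = 285, so their shift numbers differ by 285 mod 15 = 0.
gcd(285, 15) = 15, so the sample visits 15/15 = 1 distinct residues mod 15.
Start 78 is shift 3; the shifts hit are 3.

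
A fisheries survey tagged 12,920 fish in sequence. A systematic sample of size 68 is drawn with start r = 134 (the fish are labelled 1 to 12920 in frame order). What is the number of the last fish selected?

12864

k = 12920/68 = 190
68th selection = r + (68−1)·k = 134 + 67×190 = 134 + 12730 = 12864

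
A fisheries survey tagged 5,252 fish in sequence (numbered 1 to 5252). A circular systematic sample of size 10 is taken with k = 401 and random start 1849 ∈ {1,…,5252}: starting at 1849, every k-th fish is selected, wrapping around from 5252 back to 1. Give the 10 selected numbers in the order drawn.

1849, 2250, 2651, 3052, 3453, 3854, 4255, 4656, 5057, 206

Selection 1: 1849
Selection 2: 1849 + 401 = 2250
Selection 3: 2250 + 401 = 2651
Selection 4: 2651 + 401 = 3052
Selection 5: 3052 + 401 = 3453
Selection 6: 3453 + 401 = 3854
Selection 7: 3854 + 401 = 4255
Selection 8: 4255 + 401 = 4656
Selection 9: 4656 + 401 = 5057
Selection 10: 5057 + 401 = 5458 → 5458 − 5252 = 206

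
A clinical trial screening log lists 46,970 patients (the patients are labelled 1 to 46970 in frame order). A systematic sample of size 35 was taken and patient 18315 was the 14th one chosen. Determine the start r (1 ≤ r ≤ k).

k = 46970/35 = 1342
r = 18315 − (14−1)×1342 = 18315 − 17446 = 869

869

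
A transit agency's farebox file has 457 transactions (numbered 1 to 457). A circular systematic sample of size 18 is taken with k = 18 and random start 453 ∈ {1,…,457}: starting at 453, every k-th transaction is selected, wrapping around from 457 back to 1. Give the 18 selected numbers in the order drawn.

Selection 1: 453
Selection 2: 453 + 18 = 471 → 471 − 457 = 14
Selection 3: 14 + 18 = 32
Selection 4: 32 + 18 = 50
Selection 5: 50 + 18 = 68
Selection 6: 68 + 18 = 86
Selection 7: 86 + 18 = 104
Selection 8: 104 + 18 = 122
Selection 9: 122 + 18 = 140
Selection 10: 140 + 18 = 158
Selection 11: 158 + 18 = 176
Selection 12: 176 + 18 = 194
Selection 13: 194 + 18 = 212
Selection 14: 212 + 18 = 230
Selection 15: 230 + 18 = 248
Selection 16: 248 + 18 = 266
Selection 17: 266 + 18 = 284
Selection 18: 284 + 18 = 302

453, 14, 32, 50, 68, 86, 104, 122, 140, 158, 176, 194, 212, 230, 248, 266, 284, 302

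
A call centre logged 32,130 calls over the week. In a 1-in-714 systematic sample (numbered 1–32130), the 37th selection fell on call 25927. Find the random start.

223

k = 714
r = 25927 − (37−1)×714 = 25927 − 25704 = 223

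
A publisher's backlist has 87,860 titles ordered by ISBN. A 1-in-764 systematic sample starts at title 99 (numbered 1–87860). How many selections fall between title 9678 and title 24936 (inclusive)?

k = 764
First selection ≥ 9678: 99 + ⌈(9678−99)/764⌉·764 = 99 + 13×764 = 10031
Last selection ≤ 24936: 99 + ⌊(24936−99)/764⌋·764 = 99 + 32×764 = 24547
Count = 32 − 13 + 1 = 20

20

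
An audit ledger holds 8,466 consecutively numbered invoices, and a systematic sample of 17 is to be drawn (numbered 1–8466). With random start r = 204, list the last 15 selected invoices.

1200, 1698, 2196, 2694, 3192, 3690, 4188, 4686, 5184, 5682, 6180, 6678, 7176, 7674, 8172

k = N/n = 8466/17 = 498
3rd selection = 204 + 2×498 = 1200
4th: 1200 + 498 = 1698
5th: 1698 + 498 = 2196
6th: 2196 + 498 = 2694
7th: 2694 + 498 = 3192
8th: 3192 + 498 = 3690
9th: 3690 + 498 = 4188
10th: 4188 + 498 = 4686
11th: 4686 + 498 = 5184
12th: 5184 + 498 = 5682
13th: 5682 + 498 = 6180
14th: 6180 + 498 = 6678
15th: 6678 + 498 = 7176
16th: 7176 + 498 = 7674
17th: 7674 + 498 = 8172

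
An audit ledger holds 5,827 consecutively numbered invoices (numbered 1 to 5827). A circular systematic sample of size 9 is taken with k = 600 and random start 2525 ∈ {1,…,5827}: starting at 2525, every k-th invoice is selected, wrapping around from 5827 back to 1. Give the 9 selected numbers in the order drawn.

2525, 3125, 3725, 4325, 4925, 5525, 298, 898, 1498

Selection 1: 2525
Selection 2: 2525 + 600 = 3125
Selection 3: 3125 + 600 = 3725
Selection 4: 3725 + 600 = 4325
Selection 5: 4325 + 600 = 4925
Selection 6: 4925 + 600 = 5525
Selection 7: 5525 + 600 = 6125 → 6125 − 5827 = 298
Selection 8: 298 + 600 = 898
Selection 9: 898 + 600 = 1498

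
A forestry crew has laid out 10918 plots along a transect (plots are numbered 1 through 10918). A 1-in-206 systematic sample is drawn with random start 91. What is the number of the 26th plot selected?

5241

k = 206
26th selection = r + (26−1)·k = 91 + 25×206 = 91 + 5150 = 5241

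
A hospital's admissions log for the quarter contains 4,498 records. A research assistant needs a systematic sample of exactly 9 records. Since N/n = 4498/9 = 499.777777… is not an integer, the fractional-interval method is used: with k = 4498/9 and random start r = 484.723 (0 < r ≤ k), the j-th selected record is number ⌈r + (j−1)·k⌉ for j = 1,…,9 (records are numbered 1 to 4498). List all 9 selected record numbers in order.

j=1: r + 0k = 484.723 → ⌈·⌉ = 485
j=2: r + 1k = 984.500777… → ⌈·⌉ = 985
j=3: r + 2k = 1484.278555… → ⌈·⌉ = 1485
j=4: r + 3k = 1984.056333… → ⌈·⌉ = 1985
j=5: r + 4k = 2483.834111… → ⌈·⌉ = 2484
j=6: r + 5k = 2983.611888… → ⌈·⌉ = 2984
j=7: r + 6k = 3483.389666… → ⌈·⌉ = 3484
j=8: r + 7k = 3983.167444… → ⌈·⌉ = 3984
j=9: r + 8k = 4482.945222… → ⌈·⌉ = 4483

485, 985, 1485, 1985, 2484, 2984, 3484, 3984, 4483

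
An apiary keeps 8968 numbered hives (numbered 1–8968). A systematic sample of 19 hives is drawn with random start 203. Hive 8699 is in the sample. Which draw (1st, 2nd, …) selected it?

19

k = 8968/19 = 472
position = (8699 − 203)/472 + 1 = 8496/472 + 1 = 18 + 1 = 19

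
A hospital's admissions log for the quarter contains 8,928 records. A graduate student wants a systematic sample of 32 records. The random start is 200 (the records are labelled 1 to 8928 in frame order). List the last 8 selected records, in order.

k = N/n = 8928/32 = 279
25th selection = 200 + 24×279 = 6896
26th: 6896 + 279 = 7175
27th: 7175 + 279 = 7454
28th: 7454 + 279 = 7733
29th: 7733 + 279 = 8012
30th: 8012 + 279 = 8291
31st: 8291 + 279 = 8570
32nd: 8570 + 279 = 8849

6896, 7175, 7454, 7733, 8012, 8291, 8570, 8849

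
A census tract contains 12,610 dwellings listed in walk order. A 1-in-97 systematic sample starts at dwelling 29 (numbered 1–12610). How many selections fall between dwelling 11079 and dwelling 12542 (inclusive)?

16

k = 97
First selection ≥ 11079: 29 + ⌈(11079−29)/97⌉·97 = 29 + 114×97 = 11087
Last selection ≤ 12542: 29 + ⌊(12542−29)/97⌋·97 = 29 + 129×97 = 12542
Count = 129 − 114 + 1 = 16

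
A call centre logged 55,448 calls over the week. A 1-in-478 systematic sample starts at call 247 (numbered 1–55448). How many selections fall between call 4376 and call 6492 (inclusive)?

5

k = 478
First selection ≥ 4376: 247 + ⌈(4376−247)/478⌉·478 = 247 + 9×478 = 4549
Last selection ≤ 6492: 247 + ⌊(6492−247)/478⌋·478 = 247 + 13×478 = 6461
Count = 13 − 9 + 1 = 5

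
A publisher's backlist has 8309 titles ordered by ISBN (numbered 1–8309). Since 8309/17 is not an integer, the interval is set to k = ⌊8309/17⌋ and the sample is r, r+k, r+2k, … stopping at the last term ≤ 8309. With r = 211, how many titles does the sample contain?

k = ⌊8309/17⌋ = 488
Achieved size = ⌊(8309 − 211)/488⌋ + 1 = ⌊8098/488⌋ + 1 = 16 + 1 = 17
(last selection: 211 + 16×488 = 8019 ≤ 8309; next would be 8507 > 8309)

17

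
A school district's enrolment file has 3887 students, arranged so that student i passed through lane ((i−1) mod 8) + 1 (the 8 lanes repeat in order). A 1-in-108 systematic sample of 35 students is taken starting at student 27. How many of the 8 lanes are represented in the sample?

2

Consecutive selections differ by k = 108, so their lane numbers differ by 108 mod 8 = 4.
gcd(108, 8) = 4, so the sample visits 8/4 = 2 distinct residues mod 8.
Start 27 is lane 3; the lanes hit are 3, 7.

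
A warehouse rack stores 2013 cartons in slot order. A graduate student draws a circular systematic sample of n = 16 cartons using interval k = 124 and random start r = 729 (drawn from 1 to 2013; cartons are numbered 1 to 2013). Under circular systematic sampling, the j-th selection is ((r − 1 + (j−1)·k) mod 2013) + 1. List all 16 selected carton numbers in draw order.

Selection 1: 729
Selection 2: 729 + 124 = 853
Selection 3: 853 + 124 = 977
Selection 4: 977 + 124 = 1101
Selection 5: 1101 + 124 = 1225
Selection 6: 1225 + 124 = 1349
Selection 7: 1349 + 124 = 1473
Selection 8: 1473 + 124 = 1597
Selection 9: 1597 + 124 = 1721
Selection 10: 1721 + 124 = 1845
Selection 11: 1845 + 124 = 1969
Selection 12: 1969 + 124 = 2093 → 2093 − 2013 = 80
Selection 13: 80 + 124 = 204
Selection 14: 204 + 124 = 328
Selection 15: 328 + 124 = 452
Selection 16: 452 + 124 = 576

729, 853, 977, 1101, 1225, 1349, 1473, 1597, 1721, 1845, 1969, 80, 204, 328, 452, 576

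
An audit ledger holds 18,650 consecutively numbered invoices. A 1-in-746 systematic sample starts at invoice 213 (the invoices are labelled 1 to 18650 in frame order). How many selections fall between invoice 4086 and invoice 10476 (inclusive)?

k = 746
First selection ≥ 4086: 213 + ⌈(4086−213)/746⌉·746 = 213 + 6×746 = 4689
Last selection ≤ 10476: 213 + ⌊(10476−213)/746⌋·746 = 213 + 13×746 = 9911
Count = 13 − 6 + 1 = 8

8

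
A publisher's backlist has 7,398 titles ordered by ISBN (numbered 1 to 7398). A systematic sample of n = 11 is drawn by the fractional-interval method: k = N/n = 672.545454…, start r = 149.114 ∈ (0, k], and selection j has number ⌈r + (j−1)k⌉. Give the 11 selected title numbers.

j=1: r + 0k = 149.114 → ⌈·⌉ = 150
j=2: r + 1k = 821.659454… → ⌈·⌉ = 822
j=3: r + 2k = 1494.204909… → ⌈·⌉ = 1495
j=4: r + 3k = 2166.750363… → ⌈·⌉ = 2167
j=5: r + 4k = 2839.295818… → ⌈·⌉ = 2840
j=6: r + 5k = 3511.841272… → ⌈·⌉ = 3512
j=7: r + 6k = 4184.386727… → ⌈·⌉ = 4185
j=8: r + 7k = 4856.932181… → ⌈·⌉ = 4857
j=9: r + 8k = 5529.477636… → ⌈·⌉ = 5530
j=10: r + 9k = 6202.023090… → ⌈·⌉ = 6203
j=11: r + 10k = 6874.568545… → ⌈·⌉ = 6875

150, 822, 1495, 2167, 2840, 3512, 4185, 4857, 5530, 6203, 6875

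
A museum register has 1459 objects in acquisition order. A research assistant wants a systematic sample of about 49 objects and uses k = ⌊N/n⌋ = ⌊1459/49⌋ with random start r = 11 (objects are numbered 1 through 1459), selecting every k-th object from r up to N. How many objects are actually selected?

50

k = ⌊1459/49⌋ = 29
Achieved size = ⌊(1459 − 11)/29⌋ + 1 = ⌊1448/29⌋ + 1 = 49 + 1 = 50
(last selection: 11 + 49×29 = 1432 ≤ 1459; next would be 1461 > 1459)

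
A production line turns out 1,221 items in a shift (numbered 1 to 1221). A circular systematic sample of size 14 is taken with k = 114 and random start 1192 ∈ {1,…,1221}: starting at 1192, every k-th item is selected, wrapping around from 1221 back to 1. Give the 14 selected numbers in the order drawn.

Selection 1: 1192
Selection 2: 1192 + 114 = 1306 → 1306 − 1221 = 85
Selection 3: 85 + 114 = 199
Selection 4: 199 + 114 = 313
Selection 5: 313 + 114 = 427
Selection 6: 427 + 114 = 541
Selection 7: 541 + 114 = 655
Selection 8: 655 + 114 = 769
Selection 9: 769 + 114 = 883
Selection 10: 883 + 114 = 997
Selection 11: 997 + 114 = 1111
Selection 12: 1111 + 114 = 1225 → 1225 − 1221 = 4
Selection 13: 4 + 114 = 118
Selection 14: 118 + 114 = 232

1192, 85, 199, 313, 427, 541, 655, 769, 883, 997, 1111, 4, 118, 232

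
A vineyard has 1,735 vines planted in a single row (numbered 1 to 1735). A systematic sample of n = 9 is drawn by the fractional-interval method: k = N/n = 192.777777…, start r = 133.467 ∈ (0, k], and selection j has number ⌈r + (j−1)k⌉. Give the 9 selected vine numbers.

134, 327, 520, 712, 905, 1098, 1291, 1483, 1676

j=1: r + 0k = 133.467 → ⌈·⌉ = 134
j=2: r + 1k = 326.244777… → ⌈·⌉ = 327
j=3: r + 2k = 519.022555… → ⌈·⌉ = 520
j=4: r + 3k = 711.800333… → ⌈·⌉ = 712
j=5: r + 4k = 904.578111… → ⌈·⌉ = 905
j=6: r + 5k = 1097.355888… → ⌈·⌉ = 1098
j=7: r + 6k = 1290.133666… → ⌈·⌉ = 1291
j=8: r + 7k = 1482.911444… → ⌈·⌉ = 1483
j=9: r + 8k = 1675.689222… → ⌈·⌉ = 1676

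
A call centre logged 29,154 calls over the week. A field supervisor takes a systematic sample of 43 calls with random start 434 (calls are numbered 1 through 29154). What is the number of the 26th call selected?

k = 29154/43 = 678
26th selection = r + (26−1)·k = 434 + 25×678 = 434 + 16950 = 17384

17384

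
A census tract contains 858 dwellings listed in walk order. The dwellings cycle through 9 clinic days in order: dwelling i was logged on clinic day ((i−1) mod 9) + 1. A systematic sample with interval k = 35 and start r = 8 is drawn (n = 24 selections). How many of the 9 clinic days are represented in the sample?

Consecutive selections differ by k = 35, so their clinic day numbers differ by 35 mod 9 = 8.
gcd(35, 9) = 1, so the sample visits 9/1 = 9 distinct residues mod 9.
Start 8 is clinic day 8; the clinic days hit are 1, 2, 3, 4, 5, 6, 7, 8, 9.

9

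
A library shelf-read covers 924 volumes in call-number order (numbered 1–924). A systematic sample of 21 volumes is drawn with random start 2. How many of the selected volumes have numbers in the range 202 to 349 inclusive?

k = 924/21 = 44
First selection ≥ 202: 2 + ⌈(202−2)/44⌉·44 = 2 + 5×44 = 222
Last selection ≤ 349: 2 + ⌊(349−2)/44⌋·44 = 2 + 7×44 = 310
Count = 7 − 5 + 1 = 3

3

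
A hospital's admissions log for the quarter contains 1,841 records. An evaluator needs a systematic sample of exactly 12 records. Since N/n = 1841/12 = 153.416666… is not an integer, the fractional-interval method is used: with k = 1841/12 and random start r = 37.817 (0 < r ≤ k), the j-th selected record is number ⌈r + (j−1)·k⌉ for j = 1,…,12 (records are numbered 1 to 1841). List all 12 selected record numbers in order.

38, 192, 345, 499, 652, 805, 959, 1112, 1266, 1419, 1572, 1726

j=1: r + 0k = 37.817 → ⌈·⌉ = 38
j=2: r + 1k = 191.233666… → ⌈·⌉ = 192
j=3: r + 2k = 344.650333… → ⌈·⌉ = 345
j=4: r + 3k = 498.067 → ⌈·⌉ = 499
j=5: r + 4k = 651.483666… → ⌈·⌉ = 652
j=6: r + 5k = 804.900333… → ⌈·⌉ = 805
j=7: r + 6k = 958.317 → ⌈·⌉ = 959
j=8: r + 7k = 1111.733666… → ⌈·⌉ = 1112
j=9: r + 8k = 1265.150333… → ⌈·⌉ = 1266
j=10: r + 9k = 1418.567 → ⌈·⌉ = 1419
j=11: r + 10k = 1571.983666… → ⌈·⌉ = 1572
j=12: r + 11k = 1725.400333… → ⌈·⌉ = 1726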